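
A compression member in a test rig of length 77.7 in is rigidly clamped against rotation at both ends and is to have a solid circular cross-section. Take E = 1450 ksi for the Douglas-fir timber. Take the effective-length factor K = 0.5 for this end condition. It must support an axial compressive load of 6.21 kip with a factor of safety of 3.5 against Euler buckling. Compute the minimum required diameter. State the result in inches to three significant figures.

d ≈ 2.61 in

Required P_cr = n·P = 3.5 × 6.21 = 21.74 kip
L_e = K·L = 0.5 × 77.7 = 38.85 in
Required I = P_cr·L_e²/(π²E) = 2.174×10^4 × 38.85² / (π² × 1.45×10^6) = 2.292 in⁴
Solid circle: I = πd⁴/64  ⇒  d = (64I/π)^(1/4) = (64×2.292/π)^(1/4) = 2.61 in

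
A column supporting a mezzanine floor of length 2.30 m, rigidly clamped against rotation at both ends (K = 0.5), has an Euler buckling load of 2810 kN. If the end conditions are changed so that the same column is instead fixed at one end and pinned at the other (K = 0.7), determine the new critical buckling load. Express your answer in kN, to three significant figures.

P_cr ≈ 1430 kN

P_cr ∝ 1/K², so P_cr,new = P_cr,old × (K_old/K_new)² = 2810 × (0.5/0.7)²
= 2810 × 0.5102 = 1430 kN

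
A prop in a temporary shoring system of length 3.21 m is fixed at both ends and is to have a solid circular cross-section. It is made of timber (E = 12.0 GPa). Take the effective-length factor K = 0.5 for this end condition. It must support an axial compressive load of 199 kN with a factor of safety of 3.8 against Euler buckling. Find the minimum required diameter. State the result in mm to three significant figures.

d ≈ 135 mm

Required P_cr = n·P = 3.8 × 199 = 756.2 kN
L_e = K·L = 0.5 × 3.21 = 1.605 m
Required I = P_cr·L_e²/(π²E) = 7.562×10^5 × 1.605² / (π² × 1.20×10^10) = 1.645×10^-5 m⁴
I_req = 1.645×10^7 mm⁴
Solid circle: I = πd⁴/64  ⇒  d = (64I/π)^(1/4) = (64×1.645×10^7/π)^(1/4) = 135 mm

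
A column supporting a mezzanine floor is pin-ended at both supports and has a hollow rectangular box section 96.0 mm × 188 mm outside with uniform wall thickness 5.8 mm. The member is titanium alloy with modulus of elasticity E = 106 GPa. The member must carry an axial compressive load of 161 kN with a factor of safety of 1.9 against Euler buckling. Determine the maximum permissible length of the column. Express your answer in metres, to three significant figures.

Inner dimensions: h_i = 188 − 2×5.8 = 176.4 mm, b_i = 96.0 − 2×5.8 = 84.40 mm
Weak-axis I_min = (h_o·b_o³ − h_i·b_i³)/12 with b_o = 96.0, b_i = 84.40 mm (shorter outer/inner sides).
I_min = (188×96.0³ − 176.4×84.40³)/12 = 5.023×10^6 mm⁴
I = 5.023×10^-6 m⁴
Required critical load P_cr = n·P = 1.9 × 161 = 305.9 kN = 3.059×10^5 N
From P_cr = π²EI/(K·L)²:  L = (1/K)·√(π²EI/P_cr) = (1/1)·√(π²×1.06×10^11×5.023×10^-6/3.059×10^5)
L = 4.14 m

L_max ≈ 4.14 m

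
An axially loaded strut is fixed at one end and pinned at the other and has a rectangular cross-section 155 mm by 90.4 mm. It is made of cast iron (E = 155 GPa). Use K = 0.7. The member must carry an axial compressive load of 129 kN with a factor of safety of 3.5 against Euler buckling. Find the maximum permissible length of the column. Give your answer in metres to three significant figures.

Buckling occurs about the weak axis: I_min = h·b³/12 with b = 90.4 mm (the shorter side).
I_min = 155×90.4³/12 = 9.542×10^6 mm⁴
I = 9.542×10^-6 m⁴
Required critical load P_cr = n·P = 3.5 × 129 = 451.5 kN = 4.515×10^5 N
From P_cr = π²EI/(K·L)²:  L = (1/K)·√(π²EI/P_cr) = (1/0.7)·√(π²×1.55×10^11×9.542×10^-6/4.515×10^5)
L = 8.12 m

L_max ≈ 8.12 m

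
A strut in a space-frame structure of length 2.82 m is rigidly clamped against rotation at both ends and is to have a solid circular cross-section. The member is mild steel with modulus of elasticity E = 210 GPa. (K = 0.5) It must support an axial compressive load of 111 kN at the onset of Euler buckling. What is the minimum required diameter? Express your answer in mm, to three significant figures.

d ≈ 38.4 mm

L_e = K·L = 0.5 × 2.82 = 1.410 m
Required I = P_cr·L_e²/(π²E) = 1.110×10^5 × 1.410² / (π² × 2.10×10^11) = 1.065×10^-7 m⁴
I_req = 1.065×10^5 mm⁴
Solid circle: I = πd⁴/64  ⇒  d = (64I/π)^(1/4) = (64×1.065×10^5/π)^(1/4) = 38.4 mm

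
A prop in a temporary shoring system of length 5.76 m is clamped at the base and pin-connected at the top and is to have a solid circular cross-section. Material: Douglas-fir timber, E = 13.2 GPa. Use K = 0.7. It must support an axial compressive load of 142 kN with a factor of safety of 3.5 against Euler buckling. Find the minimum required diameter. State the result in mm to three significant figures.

Required P_cr = n·P = 3.5 × 142 = 497.0 kN
L_e = K·L = 0.7 × 5.76 = 4.032 m
Required I = P_cr·L_e²/(π²E) = 4.970×10^5 × 4.032² / (π² × 1.32×10^10) = 6.202×10^-5 m⁴
I_req = 6.202×10^7 mm⁴
Solid circle: I = πd⁴/64  ⇒  d = (64I/π)^(1/4) = (64×6.202×10^7/π)^(1/4) = 189 mm

d ≈ 189 mm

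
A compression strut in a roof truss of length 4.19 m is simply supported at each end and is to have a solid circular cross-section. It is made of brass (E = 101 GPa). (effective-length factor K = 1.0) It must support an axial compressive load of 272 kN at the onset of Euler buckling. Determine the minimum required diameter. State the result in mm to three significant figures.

d ≈ 99.4 mm

L_e = K·L = 1 × 4.19 = 4.190 m
Required I = P_cr·L_e²/(π²E) = 2.720×10^5 × 4.190² / (π² × 1.01×10^11) = 4.790×10^-6 m⁴
I_req = 4.790×10^6 mm⁴
Solid circle: I = πd⁴/64  ⇒  d = (64I/π)^(1/4) = (64×4.790×10^6/π)^(1/4) = 99.4 mm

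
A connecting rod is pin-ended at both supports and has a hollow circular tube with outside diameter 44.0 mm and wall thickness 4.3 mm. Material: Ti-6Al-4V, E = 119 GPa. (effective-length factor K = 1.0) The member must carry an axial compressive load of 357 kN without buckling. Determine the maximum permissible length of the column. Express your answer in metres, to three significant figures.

L_max ≈ 0.593 m

Inner diameter d_i = 44.0 − 2×4.3 = 35.40 mm
I = π(d_o⁴ − d_i⁴)/64 = π(44.0⁴ − 35.40⁴)/64 = 1.069×10^5 mm⁴
I = 1.069×10^-7 m⁴
At the buckling limit P_cr = P = 3.570×10^5 N
From P_cr = π²EI/(K·L)²:  L = (1/K)·√(π²EI/P_cr) = (1/1)·√(π²×1.19×10^11×1.069×10^-7/3.570×10^5)
L = 0.593 m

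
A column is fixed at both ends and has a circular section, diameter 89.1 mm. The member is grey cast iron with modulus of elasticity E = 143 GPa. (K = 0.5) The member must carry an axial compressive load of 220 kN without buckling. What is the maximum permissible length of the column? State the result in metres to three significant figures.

I = πd⁴/64 = π×89.1⁴/64 = 3.094×10^6 mm⁴
I = 3.094×10^-6 m⁴
At the buckling limit P_cr = P = 2.200×10^5 N
From P_cr = π²EI/(K·L)²:  L = (1/K)·√(π²EI/P_cr) = (1/0.5)·√(π²×1.43×10^11×3.094×10^-6/2.200×10^5)
L = 8.91 m

L_max ≈ 8.91 m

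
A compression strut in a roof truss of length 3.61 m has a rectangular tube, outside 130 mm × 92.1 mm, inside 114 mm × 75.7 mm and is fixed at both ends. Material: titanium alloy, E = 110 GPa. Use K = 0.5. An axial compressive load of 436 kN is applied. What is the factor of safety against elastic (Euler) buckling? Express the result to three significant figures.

Weak-axis I_min = (h_o·b_o³ − h_i·b_i³)/12 with b_o = 92.1, b_i = 75.70 mm (shorter outer/inner sides).
I_min = (130×92.1³ − 114.0×75.70³)/12 = 4.342×10^6 mm⁴
I = 4.342×10^6 mm⁴ = 4.342×10^-6 m⁴
Effective length L_e = K·L = 0.5 × 3.61 = 1.805 m
P_cr = π²EI / L_e² = π² × 110×10⁹ × 4.342×10^-6 / 1.805² = 1.447×10^6 N
Factor of safety n = P_cr / P = 1446.9 / 436 = 3.32

n ≈ 3.32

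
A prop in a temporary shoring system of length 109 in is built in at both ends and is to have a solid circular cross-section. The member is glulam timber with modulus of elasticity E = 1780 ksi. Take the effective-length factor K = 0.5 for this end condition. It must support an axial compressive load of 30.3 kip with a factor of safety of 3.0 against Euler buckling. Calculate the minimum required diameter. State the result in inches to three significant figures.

Required P_cr = n·P = 3.0 × 30.3 = 90.90 kip
L_e = K·L = 0.5 × 109 = 54.50 in
Required I = P_cr·L_e²/(π²E) = 9.090×10^4 × 54.50² / (π² × 1.78×10^6) = 15.37 in⁴
Solid circle: I = πd⁴/64  ⇒  d = (64I/π)^(1/4) = (64×15.37/π)^(1/4) = 4.21 in

d ≈ 4.21 in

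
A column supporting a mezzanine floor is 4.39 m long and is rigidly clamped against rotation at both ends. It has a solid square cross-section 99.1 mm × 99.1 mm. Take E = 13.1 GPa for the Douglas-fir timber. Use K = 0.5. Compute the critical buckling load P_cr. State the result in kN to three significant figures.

P_cr ≈ 216 kN

I = a⁴/12 = 99.1⁴/12 = 8.037×10^6 mm⁴
I = 8.037×10^6 mm⁴ = 8.037×10^-6 m⁴
Effective length L_e = K·L = 0.5 × 4.39 = 2.195 m
P_cr = π²EI / L_e² = π² × 13.1×10⁹ × 8.037×10^-6 / 2.195² = 2.157×10^5 N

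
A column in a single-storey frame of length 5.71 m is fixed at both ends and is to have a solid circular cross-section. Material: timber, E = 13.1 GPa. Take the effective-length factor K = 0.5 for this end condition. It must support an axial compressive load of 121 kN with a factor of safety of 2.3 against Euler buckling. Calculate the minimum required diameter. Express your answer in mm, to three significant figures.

Required P_cr = n·P = 2.3 × 121 = 278.3 kN
L_e = K·L = 0.5 × 5.71 = 2.855 m
Required I = P_cr·L_e²/(π²E) = 2.783×10^5 × 2.855² / (π² × 1.31×10^10) = 1.755×10^-5 m⁴
I_req = 1.755×10^7 mm⁴
Solid circle: I = πd⁴/64  ⇒  d = (64I/π)^(1/4) = (64×1.755×10^7/π)^(1/4) = 137 mm

d ≈ 137 mm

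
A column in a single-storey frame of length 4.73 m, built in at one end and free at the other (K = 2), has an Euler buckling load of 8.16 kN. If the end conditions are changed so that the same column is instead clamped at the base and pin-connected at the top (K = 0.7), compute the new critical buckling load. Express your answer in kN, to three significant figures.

P_cr ∝ 1/K², so P_cr,new = P_cr,old × (K_old/K_new)² = 8.16 × (2/0.7)²
= 8.16 × 8.163 = 66.6 kN

P_cr ≈ 66.6 kN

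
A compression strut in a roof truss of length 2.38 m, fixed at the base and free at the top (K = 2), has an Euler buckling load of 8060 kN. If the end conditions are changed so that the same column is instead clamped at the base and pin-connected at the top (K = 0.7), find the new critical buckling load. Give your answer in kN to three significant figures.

P_cr ∝ 1/K², so P_cr,new = P_cr,old × (K_old/K_new)² = 8060 × (2/0.7)²
= 8060 × 8.163 = 65800 kN

P_cr ≈ 65800 kN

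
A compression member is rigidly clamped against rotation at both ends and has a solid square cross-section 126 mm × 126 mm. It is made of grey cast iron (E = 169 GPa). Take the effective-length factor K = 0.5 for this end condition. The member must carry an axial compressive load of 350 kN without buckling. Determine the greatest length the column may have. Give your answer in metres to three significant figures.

I = a⁴/12 = 126⁴/12 = 2.100×10^7 mm⁴
I = 2.100×10^-5 m⁴
At the buckling limit P_cr = P = 3.500×10^5 N
From P_cr = π²EI/(K·L)²:  L = (1/K)·√(π²EI/P_cr) = (1/0.5)·√(π²×1.69×10^11×2.100×10^-5/3.500×10^5)
L = 20.0 m

L_max ≈ 20.0 m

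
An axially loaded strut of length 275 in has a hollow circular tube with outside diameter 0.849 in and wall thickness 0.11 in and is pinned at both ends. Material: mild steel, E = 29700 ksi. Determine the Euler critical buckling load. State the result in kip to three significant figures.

P_cr ≈ 0.0691 kip

Inner diameter d_i = 0.849 − 2×0.11 = 0.6290 in
I = π(d_o⁴ − d_i⁴)/64 = π(0.849⁴ − 0.6290⁴)/64 = 1.782×10^-2 in⁴
Effective length L_e = K·L = 1 × 275 = 275.0 in
P_cr = π²EI / L_e² = π² × 29700×10³ × 1.782×10^-2 / 275.0² = 69.07 lb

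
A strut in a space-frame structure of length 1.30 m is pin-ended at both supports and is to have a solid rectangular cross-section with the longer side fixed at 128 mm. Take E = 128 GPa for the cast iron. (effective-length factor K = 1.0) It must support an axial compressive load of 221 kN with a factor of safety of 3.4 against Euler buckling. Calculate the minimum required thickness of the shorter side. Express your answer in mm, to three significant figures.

Required P_cr = n·P = 3.4 × 221 = 751.4 kN
L_e = K·L = 1 × 1.30 = 1.300 m
Required I = P_cr·L_e²/(π²E) = 7.514×10^5 × 1.300² / (π² × 1.28×10^11) = 1.005×10^-6 m⁴
I_req = 1.005×10^6 mm⁴
Rectangle, weak axis: I_min = h·b³/12 with h = 128 mm fixed  ⇒  b = (12I/h)^(1/3) = 45.5 mm

b ≈ 45.5 mm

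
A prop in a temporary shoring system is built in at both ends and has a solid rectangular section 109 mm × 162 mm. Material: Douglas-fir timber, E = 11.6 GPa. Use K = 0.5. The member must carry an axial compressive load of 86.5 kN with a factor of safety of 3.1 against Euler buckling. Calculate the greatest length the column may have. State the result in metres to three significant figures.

L_max ≈ 5.46 m

Buckling occurs about the weak axis: I_min = h·b³/12 with b = 109 mm (the shorter side).
I_min = 162×109³/12 = 1.748×10^7 mm⁴
I = 1.748×10^-5 m⁴
Required critical load P_cr = n·P = 3.1 × 86.5 = 268.2 kN = 2.682×10^5 N
From P_cr = π²EI/(K·L)²:  L = (1/K)·√(π²EI/P_cr) = (1/0.5)·√(π²×1.16×10^10×1.748×10^-5/2.682×10^5)
L = 5.46 m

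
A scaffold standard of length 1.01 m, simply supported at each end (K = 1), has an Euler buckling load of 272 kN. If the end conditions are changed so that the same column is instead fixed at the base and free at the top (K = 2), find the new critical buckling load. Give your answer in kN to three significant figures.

P_cr ≈ 68.0 kN

P_cr ∝ 1/K², so P_cr,new = P_cr,old × (K_old/K_new)² = 272 × (1/2)²
= 272 × 0.2500 = 68.0 kN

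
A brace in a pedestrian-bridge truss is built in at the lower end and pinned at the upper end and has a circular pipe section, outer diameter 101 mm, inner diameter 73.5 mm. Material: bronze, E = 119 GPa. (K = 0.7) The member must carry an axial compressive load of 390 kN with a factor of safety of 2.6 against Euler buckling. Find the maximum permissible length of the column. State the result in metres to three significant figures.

d_o = 101 mm, d_i = 73.5 mm
I = π(d_o⁴ − d_i⁴)/64 = π(101⁴ − 73.50⁴)/64 = 3.675×10^6 mm⁴
I = 3.675×10^-6 m⁴
Required critical load P_cr = n·P = 2.6 × 390 = 1014 kN = 1.014×10^6 N
From P_cr = π²EI/(K·L)²:  L = (1/K)·√(π²EI/P_cr) = (1/0.7)·√(π²×1.19×10^11×3.675×10^-6/1.014×10^6)
L = 2.95 m

L_max ≈ 2.95 m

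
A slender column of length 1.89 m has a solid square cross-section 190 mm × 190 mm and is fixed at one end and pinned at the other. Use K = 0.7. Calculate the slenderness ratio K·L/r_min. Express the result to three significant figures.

For a square r = a/√12 = 190/√12 = 54.85 mm
L_e = K·L = 0.7 × 1.89 m = 1.323 m = 1323.0 mm
λ = L_e / r_min = 1323.0 / 54.85 = 24.1

λ ≈ 24.1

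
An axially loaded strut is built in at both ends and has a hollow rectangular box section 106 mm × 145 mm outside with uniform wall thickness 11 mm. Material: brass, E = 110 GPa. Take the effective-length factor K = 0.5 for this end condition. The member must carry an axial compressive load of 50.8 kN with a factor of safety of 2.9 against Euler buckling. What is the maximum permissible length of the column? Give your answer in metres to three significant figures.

L_max ≈ 15.7 m

Inner dimensions: h_i = 145 − 2×11 = 123.0 mm, b_i = 106 − 2×11 = 84.00 mm
Weak-axis I_min = (h_o·b_o³ − h_i·b_i³)/12 with b_o = 106, b_i = 84.00 mm (shorter outer/inner sides).
I_min = (145×106³ − 123.0×84.00³)/12 = 8.316×10^6 mm⁴
I = 8.316×10^-6 m⁴
Required critical load P_cr = n·P = 2.9 × 50.8 = 147.3 kN = 1.473×10^5 N
From P_cr = π²EI/(K·L)²:  L = (1/K)·√(π²EI/P_cr) = (1/0.5)·√(π²×1.10×10^11×8.316×10^-6/1.473×10^5)
L = 15.7 m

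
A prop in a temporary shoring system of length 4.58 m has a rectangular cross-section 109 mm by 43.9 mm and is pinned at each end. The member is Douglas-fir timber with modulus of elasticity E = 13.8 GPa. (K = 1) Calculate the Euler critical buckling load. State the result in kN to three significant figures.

Buckling occurs about the weak axis: I_min = h·b³/12 with b = 43.9 mm (the shorter side).
I_min = 109×43.9³/12 = 7.685×10^5 mm⁴
I = 7.685×10^5 mm⁴ = 7.685×10^-7 m⁴
Effective length L_e = K·L = 1 × 4.58 = 4.580 m
P_cr = π²EI / L_e² = π² × 13.8×10⁹ × 7.685×10^-7 / 4.580² = 4.990×10^3 N

P_cr ≈ 4.99 kN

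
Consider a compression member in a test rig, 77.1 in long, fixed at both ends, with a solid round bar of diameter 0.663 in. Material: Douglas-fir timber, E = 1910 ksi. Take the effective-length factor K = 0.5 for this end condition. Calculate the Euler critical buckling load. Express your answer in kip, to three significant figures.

I = πd⁴/64 = π×0.663⁴/64 = 9.485×10^-3 in⁴
Effective length L_e = K·L = 0.5 × 77.1 = 38.55 in
P_cr = π²EI / L_e² = π² × 1910×10³ × 9.485×10^-3 / 38.55² = 120.3 lb

P_cr ≈ 0.120 kip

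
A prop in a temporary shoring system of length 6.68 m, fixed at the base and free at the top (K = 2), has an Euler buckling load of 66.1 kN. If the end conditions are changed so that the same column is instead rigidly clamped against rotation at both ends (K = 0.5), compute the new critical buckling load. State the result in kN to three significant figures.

P_cr ≈ 1060 kN

P_cr ∝ 1/K², so P_cr,new = P_cr,old × (K_old/K_new)² = 66.1 × (2/0.5)²
= 66.1 × 16.00 = 1060 kN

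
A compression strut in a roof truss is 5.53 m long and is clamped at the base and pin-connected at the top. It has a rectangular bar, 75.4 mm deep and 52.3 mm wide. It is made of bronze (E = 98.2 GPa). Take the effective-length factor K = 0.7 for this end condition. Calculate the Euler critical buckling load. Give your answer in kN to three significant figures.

P_cr ≈ 58.1 kN

Buckling occurs about the weak axis: I_min = h·b³/12 with b = 52.3 mm (the shorter side).
I_min = 75.4×52.3³/12 = 8.989×10^5 mm⁴
I = 8.989×10^5 mm⁴ = 8.989×10^-7 m⁴
Effective length L_e = K·L = 0.7 × 5.53 = 3.871 m
P_cr = π²EI / L_e² = π² × 98.2×10⁹ × 8.989×10^-7 / 3.871² = 5.814×10^4 N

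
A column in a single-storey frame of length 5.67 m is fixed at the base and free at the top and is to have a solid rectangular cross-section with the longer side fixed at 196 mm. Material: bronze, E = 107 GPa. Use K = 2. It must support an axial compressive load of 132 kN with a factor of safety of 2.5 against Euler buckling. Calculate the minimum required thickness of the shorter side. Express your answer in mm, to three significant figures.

b ≈ 135 mm

Required P_cr = n·P = 2.5 × 132 = 330.0 kN
L_e = K·L = 2 × 5.67 = 11.34 m
Required I = P_cr·L_e²/(π²E) = 3.300×10^5 × 11.34² / (π² × 1.07×10^11) = 4.018×10^-5 m⁴
I_req = 4.018×10^7 mm⁴
Rectangle, weak axis: I_min = h·b³/12 with h = 196 mm fixed  ⇒  b = (12I/h)^(1/3) = 135 mm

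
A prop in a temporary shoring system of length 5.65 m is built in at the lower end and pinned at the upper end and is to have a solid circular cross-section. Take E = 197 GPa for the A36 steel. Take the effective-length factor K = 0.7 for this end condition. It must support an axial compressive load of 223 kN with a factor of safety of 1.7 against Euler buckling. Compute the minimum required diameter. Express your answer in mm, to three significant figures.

d ≈ 88.8 mm

Required P_cr = n·P = 1.7 × 223 = 379.1 kN
L_e = K·L = 0.7 × 5.65 = 3.955 m
Required I = P_cr·L_e²/(π²E) = 3.791×10^5 × 3.955² / (π² × 1.97×10^11) = 3.050×10^-6 m⁴
I_req = 3.050×10^6 mm⁴
Solid circle: I = πd⁴/64  ⇒  d = (64I/π)^(1/4) = (64×3.050×10^6/π)^(1/4) = 88.8 mm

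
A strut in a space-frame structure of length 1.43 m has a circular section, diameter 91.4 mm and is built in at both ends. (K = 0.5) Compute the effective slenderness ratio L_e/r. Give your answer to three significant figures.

For a solid circle r = d/4 = 91.4/4 = 22.85 mm
L_e = K·L = 0.5 × 1.43 m = 0.7150 m = 715.00 mm
λ = L_e / r_min = 715.00 / 22.85 = 31.3

λ ≈ 31.3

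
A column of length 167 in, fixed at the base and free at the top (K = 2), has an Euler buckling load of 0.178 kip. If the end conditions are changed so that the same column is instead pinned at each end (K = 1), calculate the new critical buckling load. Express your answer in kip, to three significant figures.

P_cr ∝ 1/K², so P_cr,new = P_cr,old × (K_old/K_new)² = 0.178 × (2/1)²
= 0.178 × 4.000 = 0.712 kip

P_cr ≈ 0.712 kip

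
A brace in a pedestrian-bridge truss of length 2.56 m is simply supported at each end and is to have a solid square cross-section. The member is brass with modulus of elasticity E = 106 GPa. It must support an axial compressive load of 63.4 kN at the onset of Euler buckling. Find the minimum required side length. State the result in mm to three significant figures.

L_e = K·L = 1 × 2.56 = 2.560 m
Required I = P_cr·L_e²/(π²E) = 6.340×10^4 × 2.560² / (π² × 1.06×10^11) = 3.972×10^-7 m⁴
I_req = 3.972×10^5 mm⁴
Solid square: I = a⁴/12  ⇒  a = (12I)^(1/4) = (12×3.972×10^5)^(1/4) = 46.7 mm

a ≈ 46.7 mm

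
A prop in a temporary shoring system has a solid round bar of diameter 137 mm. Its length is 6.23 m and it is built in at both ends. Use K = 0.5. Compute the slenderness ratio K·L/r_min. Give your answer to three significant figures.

I = πd⁴/64 = π×137⁴/64 = 1.729×10^7 mm⁴
A = 1.474×10^4 mm²;  r_min = √(I/A) = √(1.729×10^7/1.474×10^4) = 34.25 mm
L_e = K·L = 0.5 × 6.23 m = 3.115 m = 3115.0 mm
λ = L_e / r_min = 3115.0 / 34.25 = 90.9

λ ≈ 90.9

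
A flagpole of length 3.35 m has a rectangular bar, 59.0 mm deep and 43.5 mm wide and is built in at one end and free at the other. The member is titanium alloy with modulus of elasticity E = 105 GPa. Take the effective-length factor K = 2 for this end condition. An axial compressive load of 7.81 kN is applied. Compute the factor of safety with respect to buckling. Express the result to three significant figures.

Buckling occurs about the weak axis: I_min = h·b³/12 with b = 43.5 mm (the shorter side).
I_min = 59.0×43.5³/12 = 4.047×10^5 mm⁴
I = 4.047×10^5 mm⁴ = 4.047×10^-7 m⁴
Effective length L_e = K·L = 2 × 3.35 = 6.700 m
P_cr = π²EI / L_e² = π² × 105×10⁹ × 4.047×10^-7 / 6.700² = 9.343×10^3 N
Factor of safety n = P_cr / P = 9.3428 / 7.81 = 1.20

n ≈ 1.20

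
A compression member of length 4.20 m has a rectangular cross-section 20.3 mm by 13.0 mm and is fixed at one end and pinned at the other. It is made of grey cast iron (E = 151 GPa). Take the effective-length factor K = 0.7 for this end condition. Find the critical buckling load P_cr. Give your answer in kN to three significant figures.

Buckling occurs about the weak axis: I_min = h·b³/12 with b = 13.0 mm (the shorter side).
I_min = 20.3×13.0³/12 = 3.717×10^3 mm⁴
I = 3.717×10^3 mm⁴ = 3.717×10^-9 m⁴
Effective length L_e = K·L = 0.7 × 4.20 = 2.940 m
P_cr = π²EI / L_e² = π² × 151×10⁹ × 3.717×10^-9 / 2.940² = 640.8 N

P_cr ≈ 0.641 kN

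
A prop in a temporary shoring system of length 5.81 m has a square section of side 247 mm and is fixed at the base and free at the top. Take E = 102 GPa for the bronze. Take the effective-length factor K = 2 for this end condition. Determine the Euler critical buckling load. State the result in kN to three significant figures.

P_cr ≈ 2310 kN

I = a⁴/12 = 247⁴/12 = 3.102×10^8 mm⁴
I = 3.102×10^8 mm⁴ = 3.102×10^-4 m⁴
Effective length L_e = K·L = 2 × 5.81 = 11.62 m
P_cr = π²EI / L_e² = π² × 102×10⁹ × 3.102×10^-4 / 11.62² = 2.313×10^6 N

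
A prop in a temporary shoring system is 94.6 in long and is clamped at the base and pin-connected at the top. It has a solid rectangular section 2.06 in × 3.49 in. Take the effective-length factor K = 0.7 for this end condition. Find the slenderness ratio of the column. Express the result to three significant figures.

λ ≈ 111

For a rectangle r_min = b/√12 = 2.06/√12 = 0.5947 in
L_e = K·L = 0.7 × 94.6 = 66.22 in
λ = L_e / r_min = 66.220 / 0.5947 = 111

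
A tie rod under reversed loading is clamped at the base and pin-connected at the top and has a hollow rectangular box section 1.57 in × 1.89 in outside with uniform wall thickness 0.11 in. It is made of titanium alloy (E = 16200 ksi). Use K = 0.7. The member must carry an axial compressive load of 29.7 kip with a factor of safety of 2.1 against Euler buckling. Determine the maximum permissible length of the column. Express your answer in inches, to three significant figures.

Inner dimensions: h_i = 1.89 − 2×0.11 = 1.670 in, b_i = 1.57 − 2×0.11 = 1.350 in
Weak-axis I_min = (h_o·b_o³ − h_i·b_i³)/12 with b_o = 1.57, b_i = 1.350 in (shorter outer/inner sides).
I_min = (1.89×1.57³ − 1.670×1.350³)/12 = 0.2671 in⁴
Required critical load P_cr = n·P = 2.1 × 29.7 = 62.37 kip = 6.237×10^4 lb
From P_cr = π²EI/(K·L)²:  L = (1/K)·√(π²EI/P_cr) = (1/0.7)·√(π²×1.62×10^7×0.2671/6.237×10^4)
L = 37.4 in

L_max ≈ 37.4 in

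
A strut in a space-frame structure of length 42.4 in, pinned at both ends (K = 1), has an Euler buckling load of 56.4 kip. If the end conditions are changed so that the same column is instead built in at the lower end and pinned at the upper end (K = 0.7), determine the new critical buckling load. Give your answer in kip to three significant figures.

P_cr ∝ 1/K², so P_cr,new = P_cr,old × (K_old/K_new)² = 56.4 × (1/0.7)²
= 56.4 × 2.041 = 115 kip

P_cr ≈ 115 kip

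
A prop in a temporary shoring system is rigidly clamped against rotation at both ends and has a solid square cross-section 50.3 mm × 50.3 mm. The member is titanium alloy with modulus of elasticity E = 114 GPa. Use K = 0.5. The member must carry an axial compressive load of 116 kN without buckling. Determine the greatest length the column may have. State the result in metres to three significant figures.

L_max ≈ 4.55 m

I = a⁴/12 = 50.3⁴/12 = 5.334×10^5 mm⁴
I = 5.334×10^-7 m⁴
At the buckling limit P_cr = P = 1.160×10^5 N
From P_cr = π²EI/(K·L)²:  L = (1/K)·√(π²EI/P_cr) = (1/0.5)·√(π²×1.14×10^11×5.334×10^-7/1.160×10^5)
L = 4.55 m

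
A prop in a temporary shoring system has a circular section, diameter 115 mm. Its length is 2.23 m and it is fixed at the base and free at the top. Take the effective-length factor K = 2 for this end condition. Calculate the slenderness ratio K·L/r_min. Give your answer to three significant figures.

λ ≈ 155

For a solid circle r = d/4 = 115/4 = 28.75 mm
L_e = K·L = 2 × 2.23 m = 4.460 m = 4460.0 mm
λ = L_e / r_min = 4460.0 / 28.75 = 155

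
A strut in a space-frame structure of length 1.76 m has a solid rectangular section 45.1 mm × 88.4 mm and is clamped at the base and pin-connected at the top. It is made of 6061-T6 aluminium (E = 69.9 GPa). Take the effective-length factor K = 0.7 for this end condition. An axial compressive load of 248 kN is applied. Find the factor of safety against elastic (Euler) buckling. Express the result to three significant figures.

n ≈ 1.24

Buckling occurs about the weak axis: I_min = h·b³/12 with b = 45.1 mm (the shorter side).
I_min = 88.4×45.1³/12 = 6.758×10^5 mm⁴
I = 6.758×10^5 mm⁴ = 6.758×10^-7 m⁴
Effective length L_e = K·L = 0.7 × 1.76 = 1.232 m
P_cr = π²EI / L_e² = π² × 69.9×10⁹ × 6.758×10^-7 / 1.232² = 3.072×10^5 N
Factor of safety n = P_cr / P = 307.15 / 248 = 1.24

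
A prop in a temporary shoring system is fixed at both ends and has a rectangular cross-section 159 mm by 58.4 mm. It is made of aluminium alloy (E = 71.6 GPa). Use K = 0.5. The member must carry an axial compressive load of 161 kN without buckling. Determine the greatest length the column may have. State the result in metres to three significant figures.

L_max ≈ 6.81 m

Buckling occurs about the weak axis: I_min = h·b³/12 with b = 58.4 mm (the shorter side).
I_min = 159×58.4³/12 = 2.639×10^6 mm⁴
I = 2.639×10^-6 m⁴
At the buckling limit P_cr = P = 1.610×10^5 N
From P_cr = π²EI/(K·L)²:  L = (1/K)·√(π²EI/P_cr) = (1/0.5)·√(π²×7.16×10^10×2.639×10^-6/1.610×10^5)
L = 6.81 m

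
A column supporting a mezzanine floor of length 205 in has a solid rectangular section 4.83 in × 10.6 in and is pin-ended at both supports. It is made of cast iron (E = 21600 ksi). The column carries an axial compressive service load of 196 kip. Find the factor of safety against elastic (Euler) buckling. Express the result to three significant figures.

Buckling occurs about the weak axis: I_min = h·b³/12 with b = 4.83 in (the shorter side).
I_min = 10.6×4.83³/12 = 99.53 in⁴
Effective length L_e = K·L = 1 × 205 = 205.0 in
P_cr = π²EI / L_e² = π² × 21600×10³ × 99.53 / 205.0² = 5.049×10^5 lb
Factor of safety n = P_cr / P = 504.91 / 196 = 2.58

n ≈ 2.58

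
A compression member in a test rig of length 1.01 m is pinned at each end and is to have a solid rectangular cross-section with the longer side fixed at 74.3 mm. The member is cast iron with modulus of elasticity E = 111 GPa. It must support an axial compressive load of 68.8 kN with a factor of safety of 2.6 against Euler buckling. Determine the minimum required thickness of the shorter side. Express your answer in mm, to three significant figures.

Required P_cr = n·P = 2.6 × 68.8 = 178.9 kN
L_e = K·L = 1 × 1.01 = 1.010 m
Required I = P_cr·L_e²/(π²E) = 1.789×10^5 × 1.010² / (π² × 1.11×10^11) = 1.666×10^-7 m⁴
I_req = 1.666×10^5 mm⁴
Rectangle, weak axis: I_min = h·b³/12 with h = 74.3 mm fixed  ⇒  b = (12I/h)^(1/3) = 30.0 mm

b ≈ 30.0 mm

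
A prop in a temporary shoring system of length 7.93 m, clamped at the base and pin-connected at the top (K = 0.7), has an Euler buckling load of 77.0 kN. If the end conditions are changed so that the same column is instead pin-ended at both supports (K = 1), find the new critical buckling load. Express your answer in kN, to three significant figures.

P_cr ≈ 37.7 kN

P_cr ∝ 1/K², so P_cr,new = P_cr,old × (K_old/K_new)² = 77.0 × (0.7/1)²
= 77.0 × 0.4900 = 37.7 kN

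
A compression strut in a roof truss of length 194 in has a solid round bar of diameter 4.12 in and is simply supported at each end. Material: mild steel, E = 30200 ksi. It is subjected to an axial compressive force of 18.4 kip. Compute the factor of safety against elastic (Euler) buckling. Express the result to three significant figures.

I = πd⁴/64 = π×4.12⁴/64 = 14.14 in⁴
Effective length L_e = K·L = 1 × 194 = 194.0 in
P_cr = π²EI / L_e² = π² × 30200×10³ × 14.14 / 194.0² = 1.120×10^5 lb
Factor of safety n = P_cr / P = 112.01 / 18.4 = 6.09

n ≈ 6.09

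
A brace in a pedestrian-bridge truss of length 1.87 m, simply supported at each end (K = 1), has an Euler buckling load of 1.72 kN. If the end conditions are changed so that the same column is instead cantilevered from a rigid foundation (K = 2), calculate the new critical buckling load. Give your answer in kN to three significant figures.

P_cr ∝ 1/K², so P_cr,new = P_cr,old × (K_old/K_new)² = 1.72 × (1/2)²
= 1.72 × 0.2500 = 0.430 kN

P_cr ≈ 0.430 kN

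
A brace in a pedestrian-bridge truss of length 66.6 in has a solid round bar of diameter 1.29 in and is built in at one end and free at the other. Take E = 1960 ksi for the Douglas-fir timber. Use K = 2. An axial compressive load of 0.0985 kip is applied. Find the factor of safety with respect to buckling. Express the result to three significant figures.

I = πd⁴/64 = π×1.29⁴/64 = 0.1359 in⁴
Effective length L_e = K·L = 2 × 66.6 = 133.2 in
P_cr = π²EI / L_e² = π² × 1960×10³ × 0.1359 / 133.2² = 148.2 lb
Factor of safety n = P_cr / P = 0.14821 / 0.0985 = 1.50

n ≈ 1.50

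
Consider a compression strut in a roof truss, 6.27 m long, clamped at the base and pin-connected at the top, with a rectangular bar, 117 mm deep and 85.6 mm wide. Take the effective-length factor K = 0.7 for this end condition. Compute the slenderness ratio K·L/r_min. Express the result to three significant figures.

For a rectangle r_min = b/√12 = 85.6/√12 = 24.71 mm
L_e = K·L = 0.7 × 6.27 m = 4.389 m = 4389.0 mm
λ = L_e / r_min = 4389.0 / 24.71 = 178

λ ≈ 178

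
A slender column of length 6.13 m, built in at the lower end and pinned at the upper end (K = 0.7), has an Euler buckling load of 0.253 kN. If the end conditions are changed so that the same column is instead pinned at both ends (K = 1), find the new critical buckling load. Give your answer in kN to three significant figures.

P_cr ∝ 1/K², so P_cr,new = P_cr,old × (K_old/K_new)² = 0.253 × (0.7/1)²
= 0.253 × 0.4900 = 0.124 kN

P_cr ≈ 0.124 kN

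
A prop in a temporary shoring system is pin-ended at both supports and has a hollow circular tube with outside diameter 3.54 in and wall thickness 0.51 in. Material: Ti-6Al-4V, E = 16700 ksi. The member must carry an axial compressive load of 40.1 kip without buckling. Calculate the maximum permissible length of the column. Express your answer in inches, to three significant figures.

L_max ≈ 153 in

Inner diameter d_i = 3.54 − 2×0.51 = 2.520 in
I = π(d_o⁴ − d_i⁴)/64 = π(3.54⁴ − 2.520⁴)/64 = 5.729 in⁴
At the buckling limit P_cr = P = 4.010×10^4 lb
From P_cr = π²EI/(K·L)²:  L = (1/K)·√(π²EI/P_cr) = (1/1)·√(π²×1.67×10^7×5.729/4.010×10^4)
L = 153 in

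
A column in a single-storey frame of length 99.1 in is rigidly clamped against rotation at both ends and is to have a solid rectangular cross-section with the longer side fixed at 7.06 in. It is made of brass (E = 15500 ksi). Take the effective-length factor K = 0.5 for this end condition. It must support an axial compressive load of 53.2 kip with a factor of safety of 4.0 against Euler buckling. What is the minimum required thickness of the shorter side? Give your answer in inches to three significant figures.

Required P_cr = n·P = 4.0 × 53.2 = 212.8 kip
L_e = K·L = 0.5 × 99.1 = 49.55 in
Required I = P_cr·L_e²/(π²E) = 2.128×10^5 × 49.55² / (π² × 1.55×10^7) = 3.415 in⁴
Rectangle, weak axis: I_min = h·b³/12 with h = 7.06 in fixed  ⇒  b = (12I/h)^(1/3) = 1.80 in

b ≈ 1.80 in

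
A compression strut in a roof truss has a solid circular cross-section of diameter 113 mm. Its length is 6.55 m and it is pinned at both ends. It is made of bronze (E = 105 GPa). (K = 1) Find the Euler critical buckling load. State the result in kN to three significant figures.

P_cr ≈ 193 kN

I = πd⁴/64 = π×113⁴/64 = 8.004×10^6 mm⁴
I = 8.004×10^6 mm⁴ = 8.004×10^-6 m⁴
Effective length L_e = K·L = 1 × 6.55 = 6.550 m
P_cr = π²EI / L_e² = π² × 105×10⁹ × 8.004×10^-6 / 6.550² = 1.933×10^5 N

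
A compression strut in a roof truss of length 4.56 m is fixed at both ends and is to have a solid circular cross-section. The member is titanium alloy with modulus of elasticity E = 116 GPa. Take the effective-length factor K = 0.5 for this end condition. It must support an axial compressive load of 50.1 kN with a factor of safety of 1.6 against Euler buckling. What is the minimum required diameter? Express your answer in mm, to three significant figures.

Required P_cr = n·P = 1.6 × 50.1 = 80.16 kN
L_e = K·L = 0.5 × 4.56 = 2.280 m
Required I = P_cr·L_e²/(π²E) = 8.016×10^4 × 2.280² / (π² × 1.16×10^11) = 3.640×10^-7 m⁴
I_req = 3.640×10^5 mm⁴
Solid circle: I = πd⁴/64  ⇒  d = (64I/π)^(1/4) = (64×3.640×10^5/π)^(1/4) = 52.2 mm

d ≈ 52.2 mm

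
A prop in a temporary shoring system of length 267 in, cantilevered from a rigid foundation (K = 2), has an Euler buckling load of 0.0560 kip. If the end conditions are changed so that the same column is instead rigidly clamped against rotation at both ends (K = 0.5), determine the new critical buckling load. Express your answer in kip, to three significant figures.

P_cr ≈ 0.896 kip

P_cr ∝ 1/K², so P_cr,new = P_cr,old × (K_old/K_new)² = 0.0560 × (2/0.5)²
= 0.0560 × 16.00 = 0.896 kip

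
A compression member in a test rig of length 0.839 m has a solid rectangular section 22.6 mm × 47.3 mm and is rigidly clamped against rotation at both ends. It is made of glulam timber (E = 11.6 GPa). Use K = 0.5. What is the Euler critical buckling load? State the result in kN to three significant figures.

Buckling occurs about the weak axis: I_min = h·b³/12 with b = 22.6 mm (the shorter side).
I_min = 47.3×22.6³/12 = 4.550×10^4 mm⁴
I = 4.550×10^4 mm⁴ = 4.550×10^-8 m⁴
Effective length L_e = K·L = 0.5 × 0.839 = 0.4195 m
P_cr = π²EI / L_e² = π² × 11.6×10⁹ × 4.550×10^-8 / 0.4195² = 2.960×10^4 N

P_cr ≈ 29.6 kN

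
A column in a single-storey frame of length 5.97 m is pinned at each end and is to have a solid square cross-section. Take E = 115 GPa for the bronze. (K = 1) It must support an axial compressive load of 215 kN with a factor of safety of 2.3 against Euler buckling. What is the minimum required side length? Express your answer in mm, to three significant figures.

a ≈ 117 mm

Required P_cr = n·P = 2.3 × 215 = 494.5 kN
L_e = K·L = 1 × 5.97 = 5.970 m
Required I = P_cr·L_e²/(π²E) = 4.945×10^5 × 5.970² / (π² × 1.15×10^11) = 1.553×10^-5 m⁴
I_req = 1.553×10^7 mm⁴
Solid square: I = a⁴/12  ⇒  a = (12I)^(1/4) = (12×1.553×10^7)^(1/4) = 117 mm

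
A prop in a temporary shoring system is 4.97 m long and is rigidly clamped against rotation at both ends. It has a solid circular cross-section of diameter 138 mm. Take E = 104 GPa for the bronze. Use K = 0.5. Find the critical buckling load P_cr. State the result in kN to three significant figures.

I = πd⁴/64 = π×138⁴/64 = 1.780×10^7 mm⁴
I = 1.780×10^7 mm⁴ = 1.780×10^-5 m⁴
Effective length L_e = K·L = 0.5 × 4.97 = 2.485 m
P_cr = π²EI / L_e² = π² × 104×10⁹ × 1.780×10^-5 / 2.485² = 2.959×10^6 N

P_cr ≈ 2960 kN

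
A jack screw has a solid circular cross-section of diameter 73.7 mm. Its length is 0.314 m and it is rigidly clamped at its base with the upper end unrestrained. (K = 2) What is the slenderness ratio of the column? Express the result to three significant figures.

λ ≈ 34.1

I = πd⁴/64 = π×73.7⁴/64 = 1.448×10^6 mm⁴
A = 4.266×10^3 mm²;  r_min = √(I/A) = √(1.448×10^6/4.266×10^3) = 18.42 mm
L_e = K·L = 2 × 0.314 m = 0.6280 m = 628.00 mm
λ = L_e / r_min = 628.00 / 18.42 = 34.1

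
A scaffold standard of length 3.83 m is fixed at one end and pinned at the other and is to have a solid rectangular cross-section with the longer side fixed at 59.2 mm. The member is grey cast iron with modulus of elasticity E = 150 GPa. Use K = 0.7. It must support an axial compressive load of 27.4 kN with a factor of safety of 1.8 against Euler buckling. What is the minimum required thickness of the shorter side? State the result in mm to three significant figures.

b ≈ 36.5 mm

Required P_cr = n·P = 1.8 × 27.4 = 49.32 kN
L_e = K·L = 0.7 × 3.83 = 2.681 m
Required I = P_cr·L_e²/(π²E) = 4.932×10^4 × 2.681² / (π² × 1.50×10^11) = 2.395×10^-7 m⁴
I_req = 2.395×10^5 mm⁴
Rectangle, weak axis: I_min = h·b³/12 with h = 59.2 mm fixed  ⇒  b = (12I/h)^(1/3) = 36.5 mm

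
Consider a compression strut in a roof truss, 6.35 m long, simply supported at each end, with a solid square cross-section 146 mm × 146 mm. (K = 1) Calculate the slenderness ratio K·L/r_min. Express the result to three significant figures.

λ ≈ 151

For a square r = a/√12 = 146/√12 = 42.15 mm
L_e = K·L = 1 × 6.35 m = 6.350 m = 6350.0 mm
λ = L_e / r_min = 6350.0 / 42.15 = 151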